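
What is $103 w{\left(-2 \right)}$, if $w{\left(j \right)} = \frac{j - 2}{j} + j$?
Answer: $0$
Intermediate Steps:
$w{\left(j \right)} = j + \frac{-2 + j}{j}$ ($w{\left(j \right)} = \frac{-2 + j}{j} + j = j + \frac{-2 + j}{j}$)
$103 w{\left(-2 \right)} = 103 \left(1 - 2 - \frac{2}{-2}\right) = 103 \left(1 - 2 - -1\right) = 103 \left(1 - 2 + 1\right) = 103 \cdot 0 = 0$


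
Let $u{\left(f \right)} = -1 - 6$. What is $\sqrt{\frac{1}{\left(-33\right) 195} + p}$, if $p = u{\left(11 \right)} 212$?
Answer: $\frac{i \sqrt{6827921815}}{2145} \approx 38.523 i$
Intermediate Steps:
$u{\left(f \right)} = -7$
$p = -1484$ ($p = \left(-7\right) 212 = -1484$)
$\sqrt{\frac{1}{\left(-33\right) 195} + p} = \sqrt{\frac{1}{\left(-33\right) 195} - 1484} = \sqrt{\frac{1}{-6435} - 1484} = \sqrt{- \frac{1}{6435} - 1484} = \sqrt{- \frac{9549541}{6435}} = \frac{i \sqrt{6827921815}}{2145}$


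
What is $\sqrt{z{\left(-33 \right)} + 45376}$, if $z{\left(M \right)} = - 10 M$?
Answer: $\sqrt{45706} \approx 213.79$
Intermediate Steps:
$\sqrt{z{\left(-33 \right)} + 45376} = \sqrt{\left(-10\right) \left(-33\right) + 45376} = \sqrt{330 + 45376} = \sqrt{45706}$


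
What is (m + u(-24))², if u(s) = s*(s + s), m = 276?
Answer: 2039184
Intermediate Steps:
u(s) = 2*s² (u(s) = s*(2*s) = 2*s²)
(m + u(-24))² = (276 + 2*(-24)²)² = (276 + 2*576)² = (276 + 1152)² = 1428² = 2039184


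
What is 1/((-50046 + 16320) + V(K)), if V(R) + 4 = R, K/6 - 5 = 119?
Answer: -1/32986 ≈ -3.0316e-5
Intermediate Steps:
K = 744 (K = 30 + 6*119 = 30 + 714 = 744)
V(R) = -4 + R
1/((-50046 + 16320) + V(K)) = 1/((-50046 + 16320) + (-4 + 744)) = 1/(-33726 + 740) = 1/(-32986) = -1/32986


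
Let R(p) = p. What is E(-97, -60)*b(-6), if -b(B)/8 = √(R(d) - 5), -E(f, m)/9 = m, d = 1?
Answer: -8640*I ≈ -8640.0*I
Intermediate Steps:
E(f, m) = -9*m
b(B) = -16*I (b(B) = -8*√(1 - 5) = -16*I)
E(-97, -60)*b(-6) = (-9*(-60))*(-16*I) = 540*(-16*I) = -8640*I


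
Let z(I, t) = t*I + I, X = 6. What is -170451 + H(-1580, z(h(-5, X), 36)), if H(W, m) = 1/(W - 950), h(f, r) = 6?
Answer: -431241031/2530 ≈ -1.7045e+5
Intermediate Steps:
z(I, t) = I + I*t (z(I, t) = I*t + I = I + I*t)
H(W, m) = 1/(-950 + W)
-170451 + H(-1580, z(h(-5, X), 36)) = -170451 + 1/(-950 - 1580) = -170451 + 1/(-2530) = -170451 - 1/2530 = -431241031/2530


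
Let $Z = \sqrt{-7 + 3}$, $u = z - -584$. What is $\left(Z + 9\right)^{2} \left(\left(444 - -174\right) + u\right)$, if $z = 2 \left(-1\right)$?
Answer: $92400 + 43200 i \approx 92400.0 + 43200.0 i$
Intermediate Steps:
$z = -2$
$u = 582$ ($u = -2 - -584 = -2 + 584 = 582$)
$Z = 2 i$ ($Z = \sqrt{-4} = 2 i \approx 2.0 i$)
$\left(Z + 9\right)^{2} \left(\left(444 - -174\right) + u\right) = \left(2 i + 9\right)^{2} \left(\left(444 - -174\right) + 582\right) = \left(9 + 2 i\right)^{2} \left(\left(444 + 174\right) + 582\right) = \left(9 + 2 i\right)^{2} \left(618 + 582\right) = \left(9 + 2 i\right)^{2} \cdot 1200 = 1200 \left(9 + 2 i\right)^{2}$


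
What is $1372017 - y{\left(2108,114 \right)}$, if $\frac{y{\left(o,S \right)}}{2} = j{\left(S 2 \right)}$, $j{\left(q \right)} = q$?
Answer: $1371561$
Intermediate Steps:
$y{\left(o,S \right)} = 4 S$ ($y{\left(o,S \right)} = 2 S 2 = 2 \cdot 2 S = 4 S$)
$1372017 - y{\left(2108,114 \right)} = 1372017 - 4 \cdot 114 = 1372017 - 456 = 1371561$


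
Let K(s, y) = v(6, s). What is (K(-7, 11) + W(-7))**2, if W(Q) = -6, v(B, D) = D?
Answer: 169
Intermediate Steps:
K(s, y) = s
(K(-7, 11) + W(-7))**2 = (-7 - 6)**2 = (-13)**2 = 169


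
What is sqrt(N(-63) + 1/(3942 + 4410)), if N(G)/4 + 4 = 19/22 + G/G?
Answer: I*sqrt(500879126)/7656 ≈ 2.9232*I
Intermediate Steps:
N(G) = -94/11 (N(G) = -16 + 4*(19/22 + G/G) = -16 + 4*(19*(1/22) + 1) = -16 + 4*(19/22 + 1) = -16 + 4*(41/22) = -16 + 82/11 = -94/11)
sqrt(N(-63) + 1/(3942 + 4410)) = sqrt(-94/11 + 1/(3942 + 4410)) = sqrt(-94/11 + 1/8352) = sqrt(-785077/91872) = I*sqrt(500879126)/7656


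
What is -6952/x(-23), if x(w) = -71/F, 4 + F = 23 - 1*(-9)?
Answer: 194656/71 ≈ 2741.6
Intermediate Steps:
F = 28 (F = -4 + (23 - 1*(-9)) = -4 + (23 + 9) = -4 + 32 = 28)
x(w) = -71/28
-6952/x(-23) = -6952/(-71/28) = -6952*(-28/71) = 194656/71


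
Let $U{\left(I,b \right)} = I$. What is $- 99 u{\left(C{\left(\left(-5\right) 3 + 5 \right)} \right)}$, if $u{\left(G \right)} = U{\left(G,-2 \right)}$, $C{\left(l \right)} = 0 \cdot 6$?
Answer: $0$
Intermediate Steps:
$C{\left(l \right)} = 0$
$u{\left(G \right)} = G$
$- 99 u{\left(C{\left(\left(-5\right) 3 + 5 \right)} \right)} = \left(-99\right) 0 = 0$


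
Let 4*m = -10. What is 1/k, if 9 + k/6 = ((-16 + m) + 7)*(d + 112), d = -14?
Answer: -1/6816 ≈ -0.00014671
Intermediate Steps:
m = -5/2 (m = (1/4)*(-10) = -5/2 ≈ -2.5000)
k = -6816 (k = -54 + 6*(((-16 - 5/2) + 7)*(-14 + 112)) = -54 + 6*((-37/2 + 7)*98) = -54 + 6*(-23/2*98) = -54 + 6*(-1127) = -54 - 6762 = -6816)
1/k = 1/(-6816) = -1/6816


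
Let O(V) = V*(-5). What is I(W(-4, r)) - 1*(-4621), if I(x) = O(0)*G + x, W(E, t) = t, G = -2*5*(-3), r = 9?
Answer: 4630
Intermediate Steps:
O(V) = -5*V
G = 30 (G = -10*(-3) = 30)
I(x) = x (I(x) = -5*0*30 + x = 0*30 + x = 0 + x = x)
I(W(-4, r)) - 1*(-4621) = 9 - 1*(-4621) = 9 + 4621 = 4630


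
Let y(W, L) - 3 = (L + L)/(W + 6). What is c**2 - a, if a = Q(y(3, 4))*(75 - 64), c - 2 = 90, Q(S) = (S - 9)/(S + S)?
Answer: 296493/35 ≈ 8471.2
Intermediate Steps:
y(W, L) = 3 + 2*L/(6 + W) (y(W, L) = 3 + (L + L)/(W + 6) = 3 + (2*L)/(6 + W) = 3 + 2*L/(6 + W))
Q(S) = (-9 + S)/(2*S) (Q(S) = (-9 + S)/((2*S)) = (-9 + S)*(1/(2*S)) = (-9 + S)/(2*S))
c = 92 (c = 2 + 90 = 92)
a = -253/35 (a = ((-9 + (18 + 2*4 + 3*3)/(6 + 3))/(2*(((18 + 2*4 + 3*3)/(6 + 3)))))*(75 - 64) = ((-9 + (18 + 8 + 9)/9)/(2*(((18 + 8 + 9)/9))))*11 = ((-9 + (1/9)*35)/(2*(((1/9)*35))))*11 = ((-9 + 35/9)/(2*(35/9)))*11 = ((1/2)*(9/35)*(-46/9))*11 = -23/35*11 = -253/35 ≈ -7.2286)
c**2 - a = 92**2 - 1*(-253/35) = 8464 + 253/35 = 296493/35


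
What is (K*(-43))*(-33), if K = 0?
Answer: 0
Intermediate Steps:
(K*(-43))*(-33) = (0*(-43))*(-33) = 0*(-33) = 0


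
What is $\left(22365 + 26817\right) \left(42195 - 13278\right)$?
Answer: $1422195894$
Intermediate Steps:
$\left(22365 + 26817\right) \left(42195 - 13278\right) = 49182 \cdot 28917 = 1422195894$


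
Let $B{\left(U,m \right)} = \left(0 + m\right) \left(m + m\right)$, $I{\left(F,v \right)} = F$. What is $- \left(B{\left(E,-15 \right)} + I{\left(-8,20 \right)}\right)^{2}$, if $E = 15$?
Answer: $-195364$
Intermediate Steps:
$B{\left(U,m \right)} = 2 m^{2}$ ($B{\left(U,m \right)} = m 2 m = 2 m^{2}$)
$- \left(B{\left(E,-15 \right)} + I{\left(-8,20 \right)}\right)^{2} = - \left(2 \left(-15\right)^{2} - 8\right)^{2} = - \left(2 \cdot 225 - 8\right)^{2} = - \left(450 - 8\right)^{2} = - 442^{2} = \left(-1\right) 195364 = -195364$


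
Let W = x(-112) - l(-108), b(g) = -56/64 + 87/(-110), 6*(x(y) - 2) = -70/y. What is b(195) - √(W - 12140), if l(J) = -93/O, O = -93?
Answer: -733/440 - I*√1748001/12 ≈ -1.6659 - 110.18*I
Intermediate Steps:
l(J) = 1 (l(J) = -93/(-93) = -93*(-1/93) = 1)
x(y) = 2 - 35/(3*y) (x(y) = 2 + (-70/y)/6 = 2 - 35/(3*y))
b(g) = -733/440 (b(g) = -56*1/64 + 87*(-1/110) = -7/8 - 87/110 = -733/440)
W = 53/48 (W = (2 - 35/3/(-112)) - 1*1 = (2 - 35/3*(-1/112)) - 1 = (2 + 5/48) - 1 = 101/48 - 1 = 53/48 ≈ 1.1042)
b(195) - √(W - 12140) = -733/440 - √(53/48 - 12140) = -733/440 - √(-582667/48) = -733/440 - I*√1748001/12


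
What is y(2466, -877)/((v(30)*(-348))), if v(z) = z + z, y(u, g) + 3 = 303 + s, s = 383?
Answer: -683/20880 ≈ -0.032711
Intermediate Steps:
y(u, g) = 683 (y(u, g) = -3 + (303 + 383) = -3 + 686 = 683)
v(z) = 2*z
y(2466, -877)/((v(30)*(-348))) = 683/(((2*30)*(-348))) = 683/((60*(-348))) = 683/(-20880) = 683*(-1/20880) = -683/20880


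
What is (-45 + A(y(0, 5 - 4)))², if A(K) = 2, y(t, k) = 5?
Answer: 1849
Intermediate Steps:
(-45 + A(y(0, 5 - 4)))² = (-45 + 2)² = (-43)² = 1849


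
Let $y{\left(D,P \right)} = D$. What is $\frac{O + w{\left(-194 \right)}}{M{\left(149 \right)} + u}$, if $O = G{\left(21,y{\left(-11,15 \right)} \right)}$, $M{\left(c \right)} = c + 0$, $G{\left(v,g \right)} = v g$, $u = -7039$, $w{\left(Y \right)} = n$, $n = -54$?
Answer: $\frac{57}{1378} \approx 0.041364$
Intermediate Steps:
$w{\left(Y \right)} = -54$
$G{\left(v,g \right)} = g v$
$M{\left(c \right)} = c$
$O = -231$ ($O = \left(-11\right) 21 = -231$)
$\frac{O + w{\left(-194 \right)}}{M{\left(149 \right)} + u} = \frac{-231 - 54}{149 - 7039} = - \frac{285}{-6890} = \left(-285\right) \left(- \frac{1}{6890}\right) = \frac{57}{1378}$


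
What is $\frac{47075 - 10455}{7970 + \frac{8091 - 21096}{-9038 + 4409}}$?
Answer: $\frac{11300932}{2460409} \approx 4.5931$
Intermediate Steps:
$\frac{47075 - 10455}{7970 + \frac{8091 - 21096}{-9038 + 4409}} = \frac{36620}{7970 - \frac{13005}{-4629}} = \frac{36620}{7970 - - \frac{4335}{1543}} = \frac{36620}{7970 + \frac{4335}{1543}} = \frac{36620}{\frac{12302045}{1543}} = 36620 \cdot \frac{1543}{12302045} = \frac{11300932}{2460409}$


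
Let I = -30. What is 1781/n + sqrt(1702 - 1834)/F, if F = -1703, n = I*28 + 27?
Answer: -1781/813 - 2*I*sqrt(33)/1703 ≈ -2.1907 - 0.0067464*I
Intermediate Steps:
n = -813 (n = -30*28 + 27 = -840 + 27 = -813)
1781/n + sqrt(1702 - 1834)/F = 1781/(-813) + sqrt(1702 - 1834)/(-1703) = 1781*(-1/813) + sqrt(-132)*(-1/1703) = -1781/813 + (2*I*sqrt(33))*(-1/1703) = -1781/813 - 2*I*sqrt(33)/1703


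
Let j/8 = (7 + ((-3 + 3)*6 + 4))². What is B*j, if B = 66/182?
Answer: 31944/91 ≈ 351.03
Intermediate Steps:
B = 33/91 (B = 66*(1/182) = 33/91 ≈ 0.36264)
j = 968 (j = 8*(7 + ((-3 + 3)*6 + 4))² = 8*(7 + (0*6 + 4))² = 8*(7 + (0 + 4))² = 8*(7 + 4)² = 8*11² = 8*121 = 968)
B*j = (33/91)*968 = 31944/91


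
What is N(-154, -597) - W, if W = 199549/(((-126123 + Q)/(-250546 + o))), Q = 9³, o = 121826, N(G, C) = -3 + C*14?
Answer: -13367183257/62697 ≈ -2.1320e+5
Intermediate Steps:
N(G, C) = -3 + 14*C
Q = 729
W = 12842973640/62697 (W = 199549/(((-126123 + 729)/(-250546 + 121826))) = 199549/((-125394/(-128720))) = 199549/((-125394*(-1/128720))) = 199549/(62697/64360) = 199549*(64360/62697) = 12842973640/62697 ≈ 2.0484e+5)
N(-154, -597) - W = (-3 + 14*(-597)) - 1*12842973640/62697 = (-3 - 8358) - 12842973640/62697 = -8361 - 12842973640/62697 = -13367183257/62697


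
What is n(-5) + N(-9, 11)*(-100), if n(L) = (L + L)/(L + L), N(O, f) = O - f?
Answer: 2001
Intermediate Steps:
n(L) = 1 (n(L) = (2*L)/((2*L)) = (2*L)*(1/(2*L)) = 1)
n(-5) + N(-9, 11)*(-100) = 1 + (-9 - 1*11)*(-100) = 1 + (-9 - 11)*(-100) = 1 - 20*(-100) = 1 + 2000 = 2001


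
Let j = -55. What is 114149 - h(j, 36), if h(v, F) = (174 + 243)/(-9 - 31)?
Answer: 4566377/40 ≈ 1.1416e+5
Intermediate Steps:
h(v, F) = -417/40 (h(v, F) = 417/(-40) = 417*(-1/40) = -417/40)
114149 - h(j, 36) = 114149 - 1*(-417/40) = 114149 + 417/40 = 4566377/40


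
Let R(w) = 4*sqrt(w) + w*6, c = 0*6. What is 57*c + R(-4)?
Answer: -24 + 8*I ≈ -24.0 + 8.0*I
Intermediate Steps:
c = 0
R(w) = 4*sqrt(w) + 6*w
57*c + R(-4) = 57*0 + (4*sqrt(-4) + 6*(-4)) = 0 + (4*(2*I) - 24) = 0 + (8*I - 24) = 0 + (-24 + 8*I) = -24 + 8*I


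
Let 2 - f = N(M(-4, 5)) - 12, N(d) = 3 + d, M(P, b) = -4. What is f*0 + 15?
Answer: 15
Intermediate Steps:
f = 15 (f = 2 - ((3 - 4) - 12) = 2 - (-1 - 12) = 2 - 1*(-13) = 2 + 13 = 15)
f*0 + 15 = 15*0 + 15 = 0 + 15 = 15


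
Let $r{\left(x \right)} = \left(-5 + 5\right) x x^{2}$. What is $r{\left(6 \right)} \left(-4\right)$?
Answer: $0$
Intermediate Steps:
$r{\left(x \right)} = 0$ ($r{\left(x \right)} = 0 x x^{2} = 0 x^{2} = 0$)
$r{\left(6 \right)} \left(-4\right) = 0 \left(-4\right) = 0$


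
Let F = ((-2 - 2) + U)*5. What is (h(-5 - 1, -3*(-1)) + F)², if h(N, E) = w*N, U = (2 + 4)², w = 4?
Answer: 18496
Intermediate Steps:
U = 36 (U = 6² = 36)
F = 160 (F = ((-2 - 2) + 36)*5 = (-4 + 36)*5 = 32*5 = 160)
h(N, E) = 4*N
(h(-5 - 1, -3*(-1)) + F)² = (4*(-5 - 1) + 160)² = (4*(-6) + 160)² = (-24 + 160)² = 136² = 18496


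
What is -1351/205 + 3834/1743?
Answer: -522941/119105 ≈ -4.3906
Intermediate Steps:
-1351/205 + 3834/1743 = -1351*1/205 + 3834*(1/1743) = -1351/205 + 1278/581 = -522941/119105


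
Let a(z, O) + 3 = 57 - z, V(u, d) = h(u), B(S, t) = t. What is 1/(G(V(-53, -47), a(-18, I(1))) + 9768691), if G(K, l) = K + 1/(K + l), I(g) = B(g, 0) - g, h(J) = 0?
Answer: 72/703345753 ≈ 1.0237e-7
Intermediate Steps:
I(g) = -g (I(g) = 0 - g = -g)
V(u, d) = 0
a(z, O) = 54 - z (a(z, O) = -3 + (57 - z) = 54 - z)
1/(G(V(-53, -47), a(-18, I(1))) + 9768691) = 1/((1 + 0² + 0*(54 - 1*(-18)))/(0 + (54 - 1*(-18))) + 9768691) = 1/((1 + 0 + 0*(54 + 18))/(0 + (54 + 18)) + 9768691) = 1/((1 + 0 + 0*72)/(0 + 72) + 9768691) = 1/((1 + 0 + 0)/72 + 9768691) = 1/((1/72)*1 + 9768691) = 1/(1/72 + 9768691) = 1/(703345753/72) = 72/703345753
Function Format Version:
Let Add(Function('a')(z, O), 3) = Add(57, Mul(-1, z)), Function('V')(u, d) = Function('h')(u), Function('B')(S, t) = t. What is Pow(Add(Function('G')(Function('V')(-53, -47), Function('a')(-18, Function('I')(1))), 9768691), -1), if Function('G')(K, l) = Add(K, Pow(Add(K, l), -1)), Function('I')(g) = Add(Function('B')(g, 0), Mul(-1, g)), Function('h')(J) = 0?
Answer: Rational(72, 703345753) ≈ 1.0237e-7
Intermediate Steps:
Function('I')(g) = Mul(-1, g) (Function('I')(g) = Add(0, Mul(-1, g)) = Mul(-1, g))
Function('V')(u, d) = 0
Function('a')(z, O) = Add(54, Mul(-1, z)) (Function('a')(z, O) = Add(-3, Add(57, Mul(-1, z))) = Add(54, Mul(-1, z)))
Pow(Add(Function('G')(Function('V')(-53, -47), Function('a')(-18, Function('I')(1))), 9768691), -1) = Pow(Add(Mul(Pow(Add(0, Add(54, Mul(-1, -18))), -1), Add(1, Pow(0, 2), Mul(0, Add(54, Mul(-1, -18))))), 9768691), -1) = Pow(Add(Mul(Pow(Add(0, Add(54, 18)), -1), Add(1, 0, Mul(0, Add(54, 18)))), 9768691), -1) = Pow(Add(Mul(Pow(Add(0, 72), -1), Add(1, 0, Mul(0, 72))), 9768691), -1) = Pow(Add(Mul(Pow(72, -1), Add(1, 0, 0)), 9768691), -1) = Pow(Add(Mul(Rational(1, 72), 1), 9768691), -1) = Pow(Add(Rational(1, 72), 9768691), -1) = Pow(Rational(703345753, 72), -1) = Rational(72, 703345753)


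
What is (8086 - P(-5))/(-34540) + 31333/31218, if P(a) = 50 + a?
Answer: 37782631/49012260 ≈ 0.77088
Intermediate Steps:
(8086 - P(-5))/(-34540) + 31333/31218 = (8086 - (50 - 5))/(-34540) + 31333/31218 = (8086 - 1*45)*(-1/34540) + 31333*(1/31218) = (8086 - 45)*(-1/34540) + 31333/31218 = 8041*(-1/34540) + 31333/31218 = -731/3140 + 31333/31218 = 37782631/49012260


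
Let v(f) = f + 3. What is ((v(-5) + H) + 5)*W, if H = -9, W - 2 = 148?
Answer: -900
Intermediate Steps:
W = 150 (W = 2 + 148 = 150)
v(f) = 3 + f
((v(-5) + H) + 5)*W = (((3 - 5) - 9) + 5)*150 = ((-2 - 9) + 5)*150 = (-11 + 5)*150 = -6*150 = -900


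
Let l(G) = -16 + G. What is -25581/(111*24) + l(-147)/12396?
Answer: -2940151/305768 ≈ -9.6156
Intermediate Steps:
-25581/(111*24) + l(-147)/12396 = -25581/(111*24) + (-16 - 147)/12396 = -25581/2664 - 163*1/12396 = -25581*1/2664 - 163/12396 = -8527/888 - 163/12396 = -2940151/305768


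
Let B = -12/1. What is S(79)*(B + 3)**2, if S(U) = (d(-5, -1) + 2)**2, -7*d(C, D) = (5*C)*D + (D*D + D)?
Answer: 9801/49 ≈ 200.02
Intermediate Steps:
B = -12 (B = -12*1 = -12)
d(C, D) = -D/7 - D**2/7 - 5*C*D/7 (d(C, D) = -((5*C)*D + (D*D + D))/7 = -(5*C*D + (D**2 + D))/7 = -(5*C*D + (D + D**2))/7 = -(D + D**2 + 5*C*D)/7 = -D/7 - D**2/7 - 5*C*D/7)
S(U) = 121/49 (S(U) = (-1/7*(-1)*(1 - 1 + 5*(-5)) + 2)**2 = (-1/7*(-1)*(1 - 1 - 25) + 2)**2 = (-1/7*(-1)*(-25) + 2)**2 = (-25/7 + 2)**2 = (-11/7)**2 = 121/49)
S(79)*(B + 3)**2 = 121*(-12 + 3)**2/49 = (121/49)*(-9)**2 = (121/49)*81 = 9801/49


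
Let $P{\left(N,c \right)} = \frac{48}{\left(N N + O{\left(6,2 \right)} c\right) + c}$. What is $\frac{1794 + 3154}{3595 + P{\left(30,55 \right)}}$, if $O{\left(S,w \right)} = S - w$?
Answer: $\frac{5813900}{4224173} \approx 1.3763$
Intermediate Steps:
$P{\left(N,c \right)} = \frac{48}{N^{2} + 5 c}$ ($P{\left(N,c \right)} = \frac{48}{\left(N N + \left(6 - 2\right) c\right) + c} = \frac{48}{\left(N^{2} + \left(6 - 2\right) c\right) + c} = \frac{48}{\left(N^{2} + 4 c\right) + c} = \frac{48}{N^{2} + 5 c}$)
$\frac{1794 + 3154}{3595 + P{\left(30,55 \right)}} = \frac{1794 + 3154}{3595 + \frac{48}{30^{2} + 5 \cdot 55}} = \frac{4948}{3595 + \frac{48}{900 + 275}} = \frac{4948}{3595 + \frac{48}{1175}} = \frac{4948}{\frac{4224173}{1175}} = 4948 \cdot \frac{1175}{4224173} = \frac{5813900}{4224173}$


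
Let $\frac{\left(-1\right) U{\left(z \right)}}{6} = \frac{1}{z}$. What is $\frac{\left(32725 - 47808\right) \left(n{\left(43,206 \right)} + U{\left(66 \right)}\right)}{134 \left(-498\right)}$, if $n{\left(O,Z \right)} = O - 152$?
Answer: $- \frac{1508300}{61171} \approx -24.657$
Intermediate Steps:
$n{\left(O,Z \right)} = -152 + O$
$U{\left(z \right)} = - \frac{6}{z}$
$\frac{\left(32725 - 47808\right) \left(n{\left(43,206 \right)} + U{\left(66 \right)}\right)}{134 \left(-498\right)} = \frac{\left(32725 - 47808\right) \left(\left(-152 + 43\right) - \frac{6}{66}\right)}{134 \left(-498\right)} = \frac{\left(-15083\right) \left(-109 - \frac{1}{11}\right)}{-66732} = - 15083 \left(-109 - \frac{1}{11}\right) \left(- \frac{1}{66732}\right) = \left(-15083\right) \left(- \frac{1200}{11}\right) \left(- \frac{1}{66732}\right) = \frac{18099600}{11} \left(- \frac{1}{66732}\right) = - \frac{1508300}{61171}$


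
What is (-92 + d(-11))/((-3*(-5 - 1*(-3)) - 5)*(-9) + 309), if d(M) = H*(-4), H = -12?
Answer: -11/75 ≈ -0.14667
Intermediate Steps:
d(M) = 48 (d(M) = -12*(-4) = 48)
(-92 + d(-11))/((-3*(-5 - 1*(-3)) - 5)*(-9) + 309) = (-92 + 48)/((-3*(-5 - 1*(-3)) - 5)*(-9) + 309) = -44/((-3*(-5 + 3) - 5)*(-9) + 309) = -44/((-3*(-2) - 5)*(-9) + 309) = -44/((6 - 5)*(-9) + 309) = -44/(1*(-9) + 309) = -44/(-9 + 309) = -44/300 = -44*1/300 = -11/75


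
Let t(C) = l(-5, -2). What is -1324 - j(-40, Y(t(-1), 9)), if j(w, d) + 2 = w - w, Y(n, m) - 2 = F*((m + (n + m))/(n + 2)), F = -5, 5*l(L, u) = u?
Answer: -1322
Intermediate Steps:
l(L, u) = u/5
t(C) = -⅖ (t(C) = (⅕)*(-2) = -⅖)
Y(n, m) = 2 - 5*(n + 2*m)/(2 + n) (Y(n, m) = 2 - 5*(m + (n + m))/(n + 2) = 2 - 5*(m + (m + n))/(2 + n) = 2 - 5*(n + 2*m)/(2 + n))
j(w, d) = -2 (j(w, d) = -2 + (w - w) = -2 + 0 = -2)
-1324 - j(-40, Y(t(-1), 9)) = -1324 - 1*(-2) = -1324 + 2 = -1322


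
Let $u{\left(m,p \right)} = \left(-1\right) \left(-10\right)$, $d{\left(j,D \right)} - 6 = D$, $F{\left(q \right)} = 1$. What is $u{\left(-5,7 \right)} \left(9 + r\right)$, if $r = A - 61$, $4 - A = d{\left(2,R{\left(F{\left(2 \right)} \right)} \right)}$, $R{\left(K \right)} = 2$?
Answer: $-560$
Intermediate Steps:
$d{\left(j,D \right)} = 6 + D$
$u{\left(m,p \right)} = 10$
$A = -4$ ($A = 4 - \left(6 + 2\right) = 4 - 8 = -4$)
$r = -65$ ($r = -4 - 61 = -65$)
$u{\left(-5,7 \right)} \left(9 + r\right) = 10 \left(9 - 65\right) = 10 \left(-56\right) = -560$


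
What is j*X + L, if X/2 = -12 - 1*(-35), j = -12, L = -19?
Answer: -571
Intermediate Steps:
X = 46 (X = 2*(-12 - 1*(-35)) = 2*(-12 + 35) = 2*23 = 46)
j*X + L = -12*46 - 19 = -552 - 19 = -571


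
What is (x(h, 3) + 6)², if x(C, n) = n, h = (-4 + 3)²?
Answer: 81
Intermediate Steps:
h = 1 (h = (-1)² = 1)
(x(h, 3) + 6)² = (3 + 6)² = 9² = 81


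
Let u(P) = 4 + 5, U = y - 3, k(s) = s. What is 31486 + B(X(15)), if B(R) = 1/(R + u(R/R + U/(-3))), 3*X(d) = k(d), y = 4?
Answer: 440805/14 ≈ 31486.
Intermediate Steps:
U = 1 (U = 4 - 3 = 1)
X(d) = d/3
u(P) = 9
B(R) = 1/(9 + R) (B(R) = 1/(R + 9) = 1/(9 + R))
31486 + B(X(15)) = 31486 + 1/(9 + (1/3)*15) = 31486 + 1/(9 + 5) = 31486 + 1/14 = 440805/14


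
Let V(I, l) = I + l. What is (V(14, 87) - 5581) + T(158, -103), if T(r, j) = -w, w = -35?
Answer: -5445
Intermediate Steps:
T(r, j) = 35 (T(r, j) = -1*(-35) = 35)
(V(14, 87) - 5581) + T(158, -103) = ((14 + 87) - 5581) + 35 = (101 - 5581) + 35 = -5480 + 35 = -5445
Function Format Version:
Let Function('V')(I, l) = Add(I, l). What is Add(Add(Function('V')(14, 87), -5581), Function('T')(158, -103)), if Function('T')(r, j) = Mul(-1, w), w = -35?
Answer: -5445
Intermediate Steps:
Function('T')(r, j) = 35 (Function('T')(r, j) = Mul(-1, -35) = 35)
Add(Add(Function('V')(14, 87), -5581), Function('T')(158, -103)) = Add(Add(Add(14, 87), -5581), 35) = Add(Add(101, -5581), 35) = Add(-5480, 35) = -5445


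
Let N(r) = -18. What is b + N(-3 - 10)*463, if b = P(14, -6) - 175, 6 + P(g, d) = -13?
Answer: -8528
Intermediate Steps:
P(g, d) = -19 (P(g, d) = -6 - 13 = -19)
b = -194 (b = -19 - 175 = -194)
b + N(-3 - 10)*463 = -194 - 18*463 = -194 - 8334 = -8528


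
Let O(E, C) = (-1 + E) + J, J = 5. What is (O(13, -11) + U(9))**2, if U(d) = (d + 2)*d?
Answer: 13456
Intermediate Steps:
O(E, C) = 4 + E (O(E, C) = (-1 + E) + 5 = 4 + E)
U(d) = d*(2 + d) (U(d) = (2 + d)*d = d*(2 + d))
(O(13, -11) + U(9))**2 = ((4 + 13) + 9*(2 + 9))**2 = (17 + 9*11)**2 = (17 + 99)**2 = 116**2 = 13456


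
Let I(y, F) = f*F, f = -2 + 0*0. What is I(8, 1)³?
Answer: -8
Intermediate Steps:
f = -2 (f = -2 + 0 = -2)
I(y, F) = -2*F
I(8, 1)³ = (-2*1)³ = (-2)³ = -8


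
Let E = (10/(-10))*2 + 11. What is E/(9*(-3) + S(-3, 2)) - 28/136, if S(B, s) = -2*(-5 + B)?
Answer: -383/374 ≈ -1.0241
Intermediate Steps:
S(B, s) = 10 - 2*B
E = 9 (E = (10*(-⅒))*2 + 11 = -1*2 + 11 = -2 + 11 = 9)
E/(9*(-3) + S(-3, 2)) - 28/136 = 9/(9*(-3) + (10 - 2*(-3))) - 28/136 = 9/(-27 + (10 + 6)) - 28*1/136 = 9/(-27 + 16) - 7/34 = 9/(-11) - 7/34 = 9*(-1/11) - 7/34 = -9/11 - 7/34 = -383/374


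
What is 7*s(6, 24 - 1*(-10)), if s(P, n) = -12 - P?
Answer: -126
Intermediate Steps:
7*s(6, 24 - 1*(-10)) = 7*(-12 - 1*6) = 7*(-12 - 6) = 7*(-18) = -126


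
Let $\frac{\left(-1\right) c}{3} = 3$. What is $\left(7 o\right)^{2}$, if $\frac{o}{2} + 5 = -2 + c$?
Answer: $50176$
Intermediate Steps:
$c = -9$ ($c = \left(-3\right) 3 = -9$)
$o = -32$ ($o = -10 + 2 \left(-2 - 9\right) = -10 + 2 \left(-11\right) = -10 - 22 = -32$)
$\left(7 o\right)^{2} = \left(7 \left(-32\right)\right)^{2} = \left(-224\right)^{2} = 50176$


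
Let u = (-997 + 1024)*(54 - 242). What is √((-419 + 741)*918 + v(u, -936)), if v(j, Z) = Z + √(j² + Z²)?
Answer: 6*√(8185 + √20557) ≈ 547.56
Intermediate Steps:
u = -5076 (u = 27*(-188) = -5076)
v(j, Z) = Z + √(Z² + j²)
√((-419 + 741)*918 + v(u, -936)) = √((-419 + 741)*918 + (-936 + √((-936)² + (-5076)²))) = √(322*918 + (-936 + √(876096 + 25765776))) = √(295596 + (-936 + √26641872)) = √(295596 + (-936 + 36*√20557)) = √(294660 + 36*√20557)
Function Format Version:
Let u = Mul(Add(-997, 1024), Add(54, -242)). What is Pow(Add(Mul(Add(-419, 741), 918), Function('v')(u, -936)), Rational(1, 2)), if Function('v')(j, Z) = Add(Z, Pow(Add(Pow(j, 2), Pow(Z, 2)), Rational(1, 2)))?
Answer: Mul(6, Pow(Add(8185, Pow(20557, Rational(1, 2))), Rational(1, 2))) ≈ 547.56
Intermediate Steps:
u = -5076 (u = Mul(27, -188) = -5076)
Function('v')(j, Z) = Add(Z, Pow(Add(Pow(Z, 2), Pow(j, 2)), Rational(1, 2)))
Pow(Add(Mul(Add(-419, 741), 918), Function('v')(u, -936)), Rational(1, 2)) = Pow(Add(Mul(Add(-419, 741), 918), Add(-936, Pow(Add(Pow(-936, 2), Pow(-5076, 2)), Rational(1, 2)))), Rational(1, 2)) = Pow(Add(Mul(322, 918), Add(-936, Pow(Add(876096, 25765776), Rational(1, 2)))), Rational(1, 2)) = Pow(Add(295596, Add(-936, Pow(26641872, Rational(1, 2)))), Rational(1, 2)) = Pow(Add(295596, Add(-936, Mul(36, Pow(20557, Rational(1, 2))))), Rational(1, 2)) = Pow(Add(294660, Mul(36, Pow(20557, Rational(1, 2)))), Rational(1, 2))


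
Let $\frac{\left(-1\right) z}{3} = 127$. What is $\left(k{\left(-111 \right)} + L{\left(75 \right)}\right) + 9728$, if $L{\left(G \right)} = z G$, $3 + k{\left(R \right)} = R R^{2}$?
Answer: $-1386481$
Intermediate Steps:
$z = -381$ ($z = \left(-3\right) 127 = -381$)
$k{\left(R \right)} = -3 + R^{3}$ ($k{\left(R \right)} = -3 + R R^{2} = -3 + R^{3}$)
$L{\left(G \right)} = - 381 G$
$\left(k{\left(-111 \right)} + L{\left(75 \right)}\right) + 9728 = \left(\left(-3 + \left(-111\right)^{3}\right) - 28575\right) + 9728 = \left(\left(-3 - 1367631\right) - 28575\right) + 9728 = \left(-1367634 - 28575\right) + 9728 = -1396209 + 9728 = -1386481$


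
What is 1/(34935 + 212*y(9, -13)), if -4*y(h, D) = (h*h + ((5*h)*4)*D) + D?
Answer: 1/155351 ≈ 6.4370e-6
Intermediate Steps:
y(h, D) = -D/4 - h²/4 - 5*D*h (y(h, D) = -((h*h + ((5*h)*4)*D) + D)/4 = -((h² + (20*h)*D) + D)/4 = -((h² + 20*D*h) + D)/4 = -(D + h² + 20*D*h)/4 = -D/4 - h²/4 - 5*D*h)
1/(34935 + 212*y(9, -13)) = 1/(34935 + 212*(-¼*(-13) - ¼*9² - 5*(-13)*9)) = 1/(34935 + 212*(13/4 - ¼*81 + 585)) = 1/(34935 + 212*(13/4 - 81/4 + 585)) = 1/(34935 + 212*568) = 1/(34935 + 120416) = 1/155351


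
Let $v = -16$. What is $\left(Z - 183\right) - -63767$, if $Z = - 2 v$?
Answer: $63616$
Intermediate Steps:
$Z = 32$ ($Z = \left(-2\right) \left(-16\right) = 32$)
$\left(Z - 183\right) - -63767 = \left(32 - 183\right) - -63767 = \left(32 - 183\right) + 63767 = -151 + 63767 = 63616$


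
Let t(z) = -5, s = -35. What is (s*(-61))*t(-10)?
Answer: -10675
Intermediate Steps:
(s*(-61))*t(-10) = -35*(-61)*(-5) = 2135*(-5) = -10675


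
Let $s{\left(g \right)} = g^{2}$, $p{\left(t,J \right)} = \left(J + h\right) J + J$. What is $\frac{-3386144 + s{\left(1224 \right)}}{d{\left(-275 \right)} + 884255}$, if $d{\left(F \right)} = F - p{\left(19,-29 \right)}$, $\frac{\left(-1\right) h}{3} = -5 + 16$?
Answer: $- \frac{1887968}{882211} \approx -2.14$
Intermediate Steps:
$h = -33$ ($h = - 3 \left(-5 + 16\right) = \left(-3\right) 11 = -33$)
$p{\left(t,J \right)} = J + J \left(-33 + J\right)$ ($p{\left(t,J \right)} = \left(J - 33\right) J + J = \left(-33 + J\right) J + J = J \left(-33 + J\right) + J = J + J \left(-33 + J\right)$)
$d{\left(F \right)} = -1769 + F$ ($d{\left(F \right)} = F - - 29 \left(-32 - 29\right) = F - \left(-29\right) \left(-61\right) = F - 1769 = -1769 + F$)
$\frac{-3386144 + s{\left(1224 \right)}}{d{\left(-275 \right)} + 884255} = \frac{-3386144 + 1224^{2}}{\left(-1769 - 275\right) + 884255} = \frac{-3386144 + 1498176}{-2044 + 884255} = - \frac{1887968}{882211}$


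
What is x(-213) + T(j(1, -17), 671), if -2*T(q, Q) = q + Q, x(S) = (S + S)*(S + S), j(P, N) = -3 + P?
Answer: 362283/2 ≈ 1.8114e+5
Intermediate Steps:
x(S) = 4*S² (x(S) = (2*S)*(2*S) = 4*S²)
T(q, Q) = -Q/2 - q/2 (T(q, Q) = -(q + Q)/2 = -(Q + q)/2 = -Q/2 - q/2)
x(-213) + T(j(1, -17), 671) = 4*(-213)² + (-½*671 - (-3 + 1)/2) = 4*45369 + (-671/2 - ½*(-2)) = 181476 + (-671/2 + 1) = 181476 - 669/2 = 362283/2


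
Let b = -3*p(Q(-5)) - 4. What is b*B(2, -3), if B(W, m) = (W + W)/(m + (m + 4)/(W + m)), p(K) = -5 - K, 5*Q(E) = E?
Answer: -8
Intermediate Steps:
Q(E) = E/5
B(W, m) = 2*W/(m + (4 + m)/(W + m)) (B(W, m) = (2*W)/(m + (4 + m)/(W + m)) = 2*W/(m + (4 + m)/(W + m)))
b = 8 (b = -3*(-5 - (-5)/5) - 4 = -3*(-5 - 1*(-1)) - 4 = -3*(-5 + 1) - 4 = -3*(-4) - 4 = 12 - 4 = 8)
b*B(2, -3) = 8*(2*2*(2 - 3)/(4 - 3 + (-3)² + 2*(-3))) = 8*(2*2*(-1)/(4 - 3 + 9 - 6)) = 8*(2*2*(-1)/4) = 8*(2*2*(¼)*(-1)) = 8*(-1) = -8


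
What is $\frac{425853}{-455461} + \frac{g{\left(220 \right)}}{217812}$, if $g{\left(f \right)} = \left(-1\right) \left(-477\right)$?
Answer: $- \frac{30846212913}{33068290444} \approx -0.9328$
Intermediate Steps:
$g{\left(f \right)} = 477$
$\frac{425853}{-455461} + \frac{g{\left(220 \right)}}{217812} = \frac{425853}{-455461} + \frac{477}{217812} = 425853 \left(- \frac{1}{455461}\right) + 477 \cdot \frac{1}{217812} = - \frac{425853}{455461} + \frac{159}{72604} = - \frac{30846212913}{33068290444}$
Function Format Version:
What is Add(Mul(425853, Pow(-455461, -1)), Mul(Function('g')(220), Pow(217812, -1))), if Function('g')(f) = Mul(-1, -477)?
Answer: Rational(-30846212913, 33068290444) ≈ -0.93280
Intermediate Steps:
Function('g')(f) = 477
Add(Mul(425853, Pow(-455461, -1)), Mul(Function('g')(220), Pow(217812, -1))) = Add(Mul(425853, Pow(-455461, -1)), Mul(477, Pow(217812, -1))) = Add(Mul(425853, Rational(-1, 455461)), Mul(477, Rational(1, 217812))) = Add(Rational(-425853, 455461), Rational(159, 72604)) = Rational(-30846212913, 33068290444)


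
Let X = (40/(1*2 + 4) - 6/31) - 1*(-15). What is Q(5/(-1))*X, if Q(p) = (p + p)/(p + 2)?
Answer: 19970/279 ≈ 71.577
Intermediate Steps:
Q(p) = 2*p/(2 + p) (Q(p) = (2*p)/(2 + p) = 2*p/(2 + p))
X = 1997/93 (X = (40/(2 + 4) - 6*1/31) + 15 = (40/6 - 6/31) + 15 = (40*(1/6) - 6/31) + 15 = (20/3 - 6/31) + 15 = 602/93 + 15 = 1997/93 ≈ 21.473)
Q(5/(-1))*X = (2*(5/(-1))/(2 + 5/(-1)))*(1997/93) = (2*(5*(-1))/(2 + 5*(-1)))*(1997/93) = (2*(-5)/(2 - 5))*(1997/93) = (2*(-5)/(-3))*(1997/93) = (2*(-5)*(-1/3))*(1997/93) = (10/3)*(1997/93) = 19970/279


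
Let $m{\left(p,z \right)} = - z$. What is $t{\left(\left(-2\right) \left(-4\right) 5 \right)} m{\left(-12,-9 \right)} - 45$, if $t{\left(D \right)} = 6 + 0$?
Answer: $9$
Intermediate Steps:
$t{\left(D \right)} = 6$
$t{\left(\left(-2\right) \left(-4\right) 5 \right)} m{\left(-12,-9 \right)} - 45 = 6 \left(\left(-1\right) \left(-9\right)\right) - 45 = 6 \cdot 9 - 45 = 54 - 45 = 9$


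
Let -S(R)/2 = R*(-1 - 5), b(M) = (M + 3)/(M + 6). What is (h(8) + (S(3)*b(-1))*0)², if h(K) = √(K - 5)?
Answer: 3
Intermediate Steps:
h(K) = √(-5 + K)
b(M) = (3 + M)/(6 + M)
S(R) = 12*R (S(R) = -2*R*(-1 - 5) = -2*R*(-6) = -(-12)*R = 12*R)
(h(8) + (S(3)*b(-1))*0)² = (√(-5 + 8) + ((12*3)*((3 - 1)/(6 - 1)))*0)² = (√3 + (36*(2/5))*0)² = (√3 + (36*((⅕)*2))*0)² = (√3 + (36*(⅖))*0)² = (√3 + (72/5)*0)² = (√3 + 0)² = (√3)² = 3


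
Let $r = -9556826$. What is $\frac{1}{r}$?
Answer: $- \frac{1}{9556826} \approx -1.0464 \cdot 10^{-7}$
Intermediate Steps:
$\frac{1}{r} = \frac{1}{-9556826} = - \frac{1}{9556826}$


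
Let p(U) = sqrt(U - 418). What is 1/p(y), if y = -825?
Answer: -I*sqrt(1243)/1243 ≈ -0.028364*I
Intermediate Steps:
p(U) = sqrt(-418 + U)
1/p(y) = 1/(sqrt(-418 - 825)) = 1/(sqrt(-1243)) = 1/(I*sqrt(1243)) = -I*sqrt(1243)/1243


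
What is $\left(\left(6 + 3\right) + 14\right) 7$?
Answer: $161$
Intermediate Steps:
$\left(\left(6 + 3\right) + 14\right) 7 = \left(9 + 14\right) 7 = 23 \cdot 7 = 161$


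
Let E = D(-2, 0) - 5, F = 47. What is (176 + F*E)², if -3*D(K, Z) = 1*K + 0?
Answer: 6889/9 ≈ 765.44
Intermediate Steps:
D(K, Z) = -K/3 (D(K, Z) = -(1*K + 0)/3 = -(K + 0)/3 = -K/3)
E = -13/3 (E = -⅓*(-2) - 5 = ⅔ - 5 = -13/3 ≈ -4.3333)
(176 + F*E)² = (176 + 47*(-13/3))² = (176 - 611/3)² = (-83/3)² = 6889/9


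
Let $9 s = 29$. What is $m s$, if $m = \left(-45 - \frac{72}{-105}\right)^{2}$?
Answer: $\frac{7751381}{1225} \approx 6327.7$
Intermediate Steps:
$s = \frac{29}{9}$ ($s = \frac{1}{9} \cdot 29 = \frac{29}{9} \approx 3.2222$)
$m = \frac{2405601}{1225}$ ($m = \left(-45 - - \frac{24}{35}\right)^{2} = \left(-45 + \frac{24}{35}\right)^{2} = \left(- \frac{1551}{35}\right)^{2} = \frac{2405601}{1225} \approx 1963.8$)
$m s = \frac{2405601}{1225} \cdot \frac{29}{9} = \frac{7751381}{1225}$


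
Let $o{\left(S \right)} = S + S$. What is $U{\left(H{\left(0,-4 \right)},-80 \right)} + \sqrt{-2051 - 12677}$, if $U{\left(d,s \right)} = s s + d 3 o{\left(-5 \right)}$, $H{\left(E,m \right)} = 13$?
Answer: $6010 + 2 i \sqrt{3682} \approx 6010.0 + 121.36 i$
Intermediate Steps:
$o{\left(S \right)} = 2 S$
$U{\left(d,s \right)} = s^{2} - 30 d$ ($U{\left(d,s \right)} = s s + d 3 \cdot 2 \left(-5\right) = s^{2} + 3 d \left(-10\right) = s^{2} - 30 d$)
$U{\left(H{\left(0,-4 \right)},-80 \right)} + \sqrt{-2051 - 12677} = \left(\left(-80\right)^{2} - 390\right) + \sqrt{-2051 - 12677} = \left(6400 - 390\right) + \sqrt{-14728} = 6010 + 2 i \sqrt{3682}$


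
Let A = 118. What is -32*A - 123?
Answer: -3899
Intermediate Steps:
-32*A - 123 = -32*118 - 123 = -3776 - 123 = -3899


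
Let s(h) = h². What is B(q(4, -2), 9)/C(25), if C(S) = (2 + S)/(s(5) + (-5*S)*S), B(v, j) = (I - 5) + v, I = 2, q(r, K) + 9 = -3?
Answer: 15500/9 ≈ 1722.2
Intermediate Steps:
q(r, K) = -12 (q(r, K) = -9 - 3 = -12)
B(v, j) = -3 + v (B(v, j) = (2 - 5) + v = -3 + v)
C(S) = (2 + S)/(25 - 5*S²) (C(S) = (2 + S)/(5² + (-5*S)*S) = (2 + S)/(25 - 5*S²))
B(q(4, -2), 9)/C(25) = (-3 - 12)/(((-2 - 1*25)/(5*(-5 + 25²)))) = -15*5*(-5 + 625)/(-2 - 25) = -15/((⅕)*(-27)/620) = -15/((⅕)*(1/620)*(-27)) = -15/(-27/3100) = -15*(-3100/27) = 15500/9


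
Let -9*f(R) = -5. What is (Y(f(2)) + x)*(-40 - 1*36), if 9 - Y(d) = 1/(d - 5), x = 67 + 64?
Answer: -106571/10 ≈ -10657.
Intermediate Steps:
x = 131
f(R) = 5/9 (f(R) = -1/9*(-5) = 5/9)
Y(d) = 9 - 1/(-5 + d) (Y(d) = 9 - 1/(d - 5) = 9 - 1/(-5 + d))
(Y(f(2)) + x)*(-40 - 1*36) = ((-46 + 9*(5/9))/(-5 + 5/9) + 131)*(-40 - 1*36) = ((-46 + 5)/(-40/9) + 131)*(-40 - 36) = (-9/40*(-41) + 131)*(-76) = (369/40 + 131)*(-76) = (5609/40)*(-76) = -106571/10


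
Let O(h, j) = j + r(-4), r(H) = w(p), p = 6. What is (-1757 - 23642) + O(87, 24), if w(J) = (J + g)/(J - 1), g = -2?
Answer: -126871/5 ≈ -25374.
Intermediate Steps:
w(J) = (-2 + J)/(-1 + J) (w(J) = (J - 2)/(J - 1) = (-2 + J)/(-1 + J))
r(H) = ⅘ (r(H) = (-2 + 6)/(-1 + 6) = 4/5 = (⅕)*4 = ⅘)
O(h, j) = ⅘ + j (O(h, j) = j + ⅘ = ⅘ + j)
(-1757 - 23642) + O(87, 24) = (-1757 - 23642) + (⅘ + 24) = -25399 + 124/5 = -126871/5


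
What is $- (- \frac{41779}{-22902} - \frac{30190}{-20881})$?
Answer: $- \frac{1563798679}{478216662} \approx -3.2701$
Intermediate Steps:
$- (- \frac{41779}{-22902} - \frac{30190}{-20881}) = - (\left(-41779\right) \left(- \frac{1}{22902}\right) - - \frac{30190}{20881}) = - (\frac{41779}{22902} + \frac{30190}{20881}) = \left(-1\right) \frac{1563798679}{478216662} = - \frac{1563798679}{478216662}$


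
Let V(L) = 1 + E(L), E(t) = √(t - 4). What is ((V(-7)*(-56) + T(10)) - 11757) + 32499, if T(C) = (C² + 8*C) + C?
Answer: 20876 - 56*I*√11 ≈ 20876.0 - 185.73*I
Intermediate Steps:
T(C) = C² + 9*C
E(t) = √(-4 + t)
V(L) = 1 + √(-4 + L)
((V(-7)*(-56) + T(10)) - 11757) + 32499 = (((1 + √(-4 - 7))*(-56) + 10*(9 + 10)) - 11757) + 32499 = (((1 + √(-11))*(-56) + 10*19) - 11757) + 32499 = (((1 + I*√11)*(-56) + 190) - 11757) + 32499 = (((-56 - 56*I*√11) + 190) - 11757) + 32499 = ((134 - 56*I*√11) - 11757) + 32499 = (-11623 - 56*I*√11) + 32499 = 20876 - 56*I*√11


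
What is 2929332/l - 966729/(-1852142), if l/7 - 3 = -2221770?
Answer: 10641624919/31899441666 ≈ 0.33360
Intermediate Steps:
l = -15552369 (l = 21 + 7*(-2221770) = 21 - 15552390 = -15552369)
2929332/l - 966729/(-1852142) = 2929332/(-15552369) - 966729/(-1852142) = 2929332*(-1/15552369) - 966729*(-1/1852142) = -3244/17223 + 966729/1852142 = 10641624919/31899441666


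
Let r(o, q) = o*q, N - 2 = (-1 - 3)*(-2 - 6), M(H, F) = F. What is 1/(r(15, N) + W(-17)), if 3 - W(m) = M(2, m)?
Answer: 1/530 ≈ 0.0018868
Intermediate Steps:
N = 34 (N = 2 + (-1 - 3)*(-2 - 6) = 2 - 4*(-8) = 2 + 32 = 34)
W(m) = 3 - m
1/(r(15, N) + W(-17)) = 1/(15*34 + (3 - 1*(-17))) = 1/(510 + (3 + 17)) = 1/(510 + 20) = 1/530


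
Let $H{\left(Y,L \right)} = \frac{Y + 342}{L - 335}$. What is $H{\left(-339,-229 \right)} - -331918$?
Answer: $\frac{62400583}{188} \approx 3.3192 \cdot 10^{5}$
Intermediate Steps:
$H{\left(Y,L \right)} = \frac{342 + Y}{-335 + L}$
$H{\left(-339,-229 \right)} - -331918 = \frac{342 - 339}{-335 - 229} - -331918 = \frac{1}{-564} \cdot 3 + 331918 = \left(- \frac{1}{564}\right) 3 + 331918 = - \frac{1}{188} + 331918 = \frac{62400583}{188}$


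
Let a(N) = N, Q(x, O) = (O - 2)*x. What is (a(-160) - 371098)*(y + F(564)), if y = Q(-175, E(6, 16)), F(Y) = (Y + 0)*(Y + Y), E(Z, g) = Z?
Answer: -235931488936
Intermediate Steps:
Q(x, O) = x*(-2 + O) (Q(x, O) = (-2 + O)*x = x*(-2 + O))
F(Y) = 2*Y² (F(Y) = Y*(2*Y) = 2*Y²)
y = -700 (y = -175*(-2 + 6) = -175*4 = -700)
(a(-160) - 371098)*(y + F(564)) = (-160 - 371098)*(-700 + 2*564²) = -371258*(-700 + 2*318096) = -371258*(-700 + 636192) = -371258*635492 = -235931488936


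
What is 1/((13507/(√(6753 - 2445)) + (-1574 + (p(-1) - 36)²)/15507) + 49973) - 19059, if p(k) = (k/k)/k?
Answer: -16435138667002740846149799/862329539024027861429 - 2165325620562*√1077/862329539024027861429 ≈ -19059.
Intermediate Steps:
p(k) = 1/k
1/((13507/(√(6753 - 2445)) + (-1574 + (p(-1) - 36)²)/15507) + 49973) - 19059 = 1/((13507/(√(6753 - 2445)) + (-1574 + (1/(-1) - 36)²)/15507) + 49973) - 19059 = 1/((13507/(√4308) + (-1574 + (-1 - 36)²)*(1/15507)) + 49973) - 19059 = 1/((13507/((2*√1077)) + (-1574 + (-37)²)*(1/15507)) + 49973) - 19059 = 1/((13507*(√1077/2154) + (-1574 + 1369)*(1/15507)) + 49973) - 19059 = 1/((13507*√1077/2154 - 205*1/15507) + 49973) - 19059 = 1/((13507*√1077/2154 - 205/15507) + 49973) - 19059 = 1/((-205/15507 + 13507*√1077/2154) + 49973) - 19059 = 1/(774931106/15507 + 13507*√1077/2154) - 19059 = -19059 + 1/(774931106/15507 + 13507*√1077/2154)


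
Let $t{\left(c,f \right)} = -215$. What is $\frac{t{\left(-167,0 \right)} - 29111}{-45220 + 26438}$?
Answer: $\frac{14663}{9391} \approx 1.5614$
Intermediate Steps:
$\frac{t{\left(-167,0 \right)} - 29111}{-45220 + 26438} = \frac{-215 - 29111}{-45220 + 26438} = - \frac{29326}{-18782} = \left(-29326\right) \left(- \frac{1}{18782}\right) = \frac{14663}{9391}$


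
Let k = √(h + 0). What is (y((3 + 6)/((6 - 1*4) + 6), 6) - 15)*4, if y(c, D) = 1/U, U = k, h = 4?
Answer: -58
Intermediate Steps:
k = 2 (k = √(4 + 0) = √4 = 2)
U = 2
y(c, D) = ½ (y(c, D) = 1/2 = ½)
(y((3 + 6)/((6 - 1*4) + 6), 6) - 15)*4 = (½ - 15)*4 = -29/2*4 = -58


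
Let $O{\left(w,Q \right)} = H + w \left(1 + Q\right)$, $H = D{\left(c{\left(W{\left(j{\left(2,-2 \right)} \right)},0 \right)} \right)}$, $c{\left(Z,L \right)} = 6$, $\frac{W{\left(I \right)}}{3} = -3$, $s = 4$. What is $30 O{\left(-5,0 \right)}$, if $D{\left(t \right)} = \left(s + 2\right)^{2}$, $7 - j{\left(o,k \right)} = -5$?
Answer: $930$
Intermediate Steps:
$j{\left(o,k \right)} = 12$ ($j{\left(o,k \right)} = 7 - -5 = 7 + 5 = 12$)
$W{\left(I \right)} = -9$ ($W{\left(I \right)} = 3 \left(-3\right) = -9$)
$D{\left(t \right)} = 36$ ($D{\left(t \right)} = \left(4 + 2\right)^{2} = 6^{2} = 36$)
$H = 36$
$O{\left(w,Q \right)} = 36 + w \left(1 + Q\right)$
$30 O{\left(-5,0 \right)} = 30 \left(36 - 5 + 0 \left(-5\right)\right) = 30 \left(36 - 5 + 0\right) = 30 \cdot 31 = 930$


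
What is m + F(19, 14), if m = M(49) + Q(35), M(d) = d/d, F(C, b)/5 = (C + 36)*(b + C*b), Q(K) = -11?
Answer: 76990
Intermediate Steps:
F(C, b) = 5*(36 + C)*(b + C*b) (F(C, b) = 5*((C + 36)*(b + C*b)) = 5*((36 + C)*(b + C*b)) = 5*(36 + C)*(b + C*b))
M(d) = 1
m = -10 (m = 1 - 11 = -10)
m + F(19, 14) = -10 + 5*14*(36 + 19**2 + 37*19) = -10 + 5*14*(36 + 361 + 703) = -10 + 5*14*1100 = -10 + 77000 = 76990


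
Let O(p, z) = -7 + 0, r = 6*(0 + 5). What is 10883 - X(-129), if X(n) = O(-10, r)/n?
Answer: 1403900/129 ≈ 10883.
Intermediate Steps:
r = 30 (r = 6*5 = 30)
O(p, z) = -7
X(n) = -7/n
10883 - X(-129) = 10883 - (-7)/(-129) = 10883 - (-7)*(-1)/129 = 10883 - 1*7/129 = 10883 - 7/129 = 1403900/129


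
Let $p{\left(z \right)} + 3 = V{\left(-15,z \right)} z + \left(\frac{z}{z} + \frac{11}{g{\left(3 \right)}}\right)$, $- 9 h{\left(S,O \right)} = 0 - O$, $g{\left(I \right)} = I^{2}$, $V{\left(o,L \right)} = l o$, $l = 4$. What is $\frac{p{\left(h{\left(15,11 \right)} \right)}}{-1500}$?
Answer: $\frac{667}{13500} \approx 0.049407$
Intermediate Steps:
$V{\left(o,L \right)} = 4 o$
$h{\left(S,O \right)} = \frac{O}{9}$ ($h{\left(S,O \right)} = - \frac{0 - O}{9} = - \frac{\left(-1\right) O}{9} = \frac{O}{9}$)
$p{\left(z \right)} = - \frac{7}{9} - 60 z$ ($p{\left(z \right)} = -3 + \left(4 \left(-15\right) z + \left(\frac{z}{z} + \frac{11}{3^{2}}\right)\right) = -3 - \left(-1 - \frac{11}{9} + 60 z\right) = -3 - \left(- \frac{20}{9} + 60 z\right) = - \frac{7}{9} - 60 z$)
$\frac{p{\left(h{\left(15,11 \right)} \right)}}{-1500} = \frac{- \frac{7}{9} - 60 \cdot \frac{1}{9} \cdot 11}{-1500} = \left(- \frac{7}{9} - \frac{220}{3}\right) \left(- \frac{1}{1500}\right) = \left(- \frac{667}{9}\right) \left(- \frac{1}{1500}\right) = \frac{667}{13500}$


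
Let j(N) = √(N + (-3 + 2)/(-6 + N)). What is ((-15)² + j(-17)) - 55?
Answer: 170 + I*√8970/23 ≈ 170.0 + 4.1178*I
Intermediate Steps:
j(N) = √(N - 1/(-6 + N))
((-15)² + j(-17)) - 55 = ((-15)² + √((-1 - 17*(-6 - 17))/(-6 - 17))) - 55 = (225 + √((-1 - 17*(-23))/(-23))) - 55 = (225 + √(-(-1 + 391)/23)) - 55 = (225 + √(-1/23*390)) - 55 = (225 + √(-390/23)) - 55 = (225 + I*√8970/23) - 55 = 170 + I*√8970/23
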